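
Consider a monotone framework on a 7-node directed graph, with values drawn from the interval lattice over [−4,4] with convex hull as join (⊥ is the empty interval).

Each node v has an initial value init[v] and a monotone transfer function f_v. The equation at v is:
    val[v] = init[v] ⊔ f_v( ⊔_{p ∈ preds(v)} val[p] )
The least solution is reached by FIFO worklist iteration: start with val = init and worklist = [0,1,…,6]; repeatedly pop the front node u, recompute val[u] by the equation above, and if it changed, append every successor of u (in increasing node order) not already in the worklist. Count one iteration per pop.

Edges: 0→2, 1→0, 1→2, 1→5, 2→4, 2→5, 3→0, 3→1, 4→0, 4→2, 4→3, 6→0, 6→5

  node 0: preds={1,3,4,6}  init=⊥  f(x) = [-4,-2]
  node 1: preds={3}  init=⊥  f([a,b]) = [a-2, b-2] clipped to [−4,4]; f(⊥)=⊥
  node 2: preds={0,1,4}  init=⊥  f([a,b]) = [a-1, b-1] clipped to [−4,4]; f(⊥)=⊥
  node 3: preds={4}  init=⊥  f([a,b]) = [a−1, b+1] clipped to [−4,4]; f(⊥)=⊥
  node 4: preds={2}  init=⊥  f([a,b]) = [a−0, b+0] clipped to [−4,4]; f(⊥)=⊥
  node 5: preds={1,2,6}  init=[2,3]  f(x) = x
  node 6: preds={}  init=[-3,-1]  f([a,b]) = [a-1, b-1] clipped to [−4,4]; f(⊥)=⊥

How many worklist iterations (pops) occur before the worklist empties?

15

Trace (15 dequeues):
  [1] u=0 | in [-3,-1] | out [-4,-2] | prev ⊥ | push {}
  [2] u=1 | in ⊥ | out ⊥ | ==
  [3] u=2 | in [-4,-2] | out [-4,-3] | prev ⊥ | push {}
  [4] u=3 | in ⊥ | out ⊥ | ==
  [5] u=4 | in [-4,-3] | out [-4,-3] | prev ⊥ | push {0,2,3}
  [6] u=5 | in [-4,-1] | out [-4,3] | prev [2,3] | push {}
  [7] u=6 | in ⊥ | out [-3,-1] | ==
  [8] u=0 | in [-4,-1] | out [-4,-2] | ==
  [9] u=2 | in [-4,-2] | out [-4,-3] | ==
  [10] u=3 | in [-4,-3] | out [-4,-2] | prev ⊥ | push {0,1}
  [11] u=0 | in [-4,-1] | out [-4,-2] | ==
  [12] u=1 | in [-4,-2] | out [-4,-4] | prev ⊥ | push {0,2,5}
  [13] u=0 | in [-4,-1] | out [-4,-2] | ==
  [14] u=2 | in [-4,-2] | out [-4,-3] | ==
  [15] u=5 | in [-4,-1] | out [-4,3] | ==

Converged values:
  [0] [-4,-2]
  [1] [-4,-4]
  [2] [-4,-3]
  [3] [-4,-2]
  [4] [-4,-3]
  [5] [-4,3]
  [6] [-3,-1]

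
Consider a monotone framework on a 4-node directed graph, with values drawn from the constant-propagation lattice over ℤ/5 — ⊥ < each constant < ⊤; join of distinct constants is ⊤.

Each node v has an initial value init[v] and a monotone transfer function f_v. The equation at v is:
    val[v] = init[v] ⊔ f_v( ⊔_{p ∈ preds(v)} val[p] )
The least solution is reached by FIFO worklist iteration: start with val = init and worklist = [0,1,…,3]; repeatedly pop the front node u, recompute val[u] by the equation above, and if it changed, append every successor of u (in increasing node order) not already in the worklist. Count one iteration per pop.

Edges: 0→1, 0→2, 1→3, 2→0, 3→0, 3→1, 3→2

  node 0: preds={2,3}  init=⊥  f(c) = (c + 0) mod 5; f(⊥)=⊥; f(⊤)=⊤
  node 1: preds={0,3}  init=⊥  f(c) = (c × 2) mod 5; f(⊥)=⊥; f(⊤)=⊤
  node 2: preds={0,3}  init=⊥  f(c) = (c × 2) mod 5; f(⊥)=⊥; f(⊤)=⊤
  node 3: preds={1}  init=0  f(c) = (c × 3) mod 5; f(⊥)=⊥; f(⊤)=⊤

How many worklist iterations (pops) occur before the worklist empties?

5

Worklist (5 pops):
  #1 pop 0: in=0 → 0 (was ⊥); enqueue []
  #2 pop 1: in=0 → 0 (was ⊥); enqueue []
  #3 pop 2: in=0 → 0 (was ⊥); enqueue [0]
  #4 pop 3: in=0 → 0 (no change)
  #5 pop 0: in=0 → 0 (no change)

Fixpoint:
  val[0] = 0
  val[1] = 0
  val[2] = 0
  val[3] = 0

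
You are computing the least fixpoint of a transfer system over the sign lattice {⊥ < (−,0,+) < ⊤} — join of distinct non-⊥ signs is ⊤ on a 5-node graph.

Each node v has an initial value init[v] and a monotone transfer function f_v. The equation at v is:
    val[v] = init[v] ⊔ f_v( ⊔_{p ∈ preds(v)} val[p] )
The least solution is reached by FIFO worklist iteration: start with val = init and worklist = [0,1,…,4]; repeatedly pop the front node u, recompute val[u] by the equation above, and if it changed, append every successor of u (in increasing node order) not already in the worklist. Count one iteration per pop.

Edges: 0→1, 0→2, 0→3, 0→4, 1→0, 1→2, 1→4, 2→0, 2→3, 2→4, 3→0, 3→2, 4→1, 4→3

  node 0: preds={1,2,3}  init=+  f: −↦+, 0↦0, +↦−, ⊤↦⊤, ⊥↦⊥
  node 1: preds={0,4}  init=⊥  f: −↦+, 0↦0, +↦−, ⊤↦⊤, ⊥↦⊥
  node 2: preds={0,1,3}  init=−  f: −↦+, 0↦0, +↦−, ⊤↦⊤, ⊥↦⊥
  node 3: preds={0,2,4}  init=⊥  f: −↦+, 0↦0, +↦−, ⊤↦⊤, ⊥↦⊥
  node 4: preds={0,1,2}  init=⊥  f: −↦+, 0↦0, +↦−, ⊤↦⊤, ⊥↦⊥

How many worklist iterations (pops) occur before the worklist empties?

Worklist (12 pops):
  #1 pop 0: in=− → + (no change)
  #2 pop 1: in=+ → − (was ⊥); enqueue [0]
  #3 pop 2: in=⊤ → ⊤ (was −); enqueue []
  #4 pop 3: in=⊤ → ⊤ (was ⊥); enqueue [2]
  #5 pop 4: in=⊤ → ⊤ (was ⊥); enqueue [1,3]
  #6 pop 0: in=⊤ → ⊤ (was +); enqueue [4]
  #7 pop 2: in=⊤ → ⊤ (no change)
  #8 pop 1: in=⊤ → ⊤ (was −); enqueue [0,2]
  #9 pop 3: in=⊤ → ⊤ (no change)
  #10 pop 4: in=⊤ → ⊤ (no change)
  #11 pop 0: in=⊤ → ⊤ (no change)
  #12 pop 2: in=⊤ → ⊤ (no change)

Fixpoint:
  val[0] = ⊤
  val[1] = ⊤
  val[2] = ⊤
  val[3] = ⊤
  val[4] = ⊤

12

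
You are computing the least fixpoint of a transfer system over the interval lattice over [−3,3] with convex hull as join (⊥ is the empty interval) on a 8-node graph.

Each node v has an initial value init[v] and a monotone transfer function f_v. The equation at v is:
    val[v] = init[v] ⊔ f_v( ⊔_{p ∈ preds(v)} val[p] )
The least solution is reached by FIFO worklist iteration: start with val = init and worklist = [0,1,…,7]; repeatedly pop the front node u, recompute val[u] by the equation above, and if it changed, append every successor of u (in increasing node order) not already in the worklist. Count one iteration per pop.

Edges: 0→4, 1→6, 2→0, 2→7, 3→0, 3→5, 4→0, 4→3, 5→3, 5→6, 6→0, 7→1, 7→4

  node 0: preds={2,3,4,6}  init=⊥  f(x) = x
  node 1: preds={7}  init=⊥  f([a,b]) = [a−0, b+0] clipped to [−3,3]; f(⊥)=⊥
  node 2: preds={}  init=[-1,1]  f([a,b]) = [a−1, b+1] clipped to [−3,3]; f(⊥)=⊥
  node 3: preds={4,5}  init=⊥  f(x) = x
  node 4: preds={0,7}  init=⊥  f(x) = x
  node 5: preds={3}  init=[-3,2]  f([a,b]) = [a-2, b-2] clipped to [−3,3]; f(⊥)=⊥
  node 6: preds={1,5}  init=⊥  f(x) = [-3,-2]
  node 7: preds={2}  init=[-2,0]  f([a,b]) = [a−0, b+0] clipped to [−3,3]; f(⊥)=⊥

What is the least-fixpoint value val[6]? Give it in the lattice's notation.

[-3,-2]

Worklist (15 pops):
  #1 pop 0: in=[-1,1] → [-1,1] (was ⊥); enqueue []
  #2 pop 1: in=[-2,0] → [-2,0] (was ⊥); enqueue []
  #3 pop 2: in=⊥ → [-1,1] (no change)
  #4 pop 3: in=[-3,2] → [-3,2] (was ⊥); enqueue [0]
  #5 pop 4: in=[-2,1] → [-2,1] (was ⊥); enqueue [3]
  #6 pop 5: in=[-3,2] → [-3,2] (no change)
  #7 pop 6: in=[-3,2] → [-3,-2] (was ⊥); enqueue []
  #8 pop 7: in=[-1,1] → [-2,1] (was [-2,0]); enqueue [1,4]
  #9 pop 0: in=[-3,2] → [-3,2] (was [-1,1]); enqueue []
  #10 pop 3: in=[-3,2] → [-3,2] (no change)
  #11 pop 1: in=[-2,1] → [-2,1] (was [-2,0]); enqueue [6]
  #12 pop 4: in=[-3,2] → [-3,2] (was [-2,1]); enqueue [0,3]
  #13 pop 6: in=[-3,2] → [-3,-2] (no change)
  #14 pop 0: in=[-3,2] → [-3,2] (no change)
  #15 pop 3: in=[-3,2] → [-3,2] (no change)

Fixpoint:
  val[0] = [-3,2]
  val[1] = [-2,1]
  val[2] = [-1,1]
  val[3] = [-3,2]
  val[4] = [-3,2]
  val[5] = [-3,2]
  val[6] = [-3,-2]
  val[7] = [-2,1]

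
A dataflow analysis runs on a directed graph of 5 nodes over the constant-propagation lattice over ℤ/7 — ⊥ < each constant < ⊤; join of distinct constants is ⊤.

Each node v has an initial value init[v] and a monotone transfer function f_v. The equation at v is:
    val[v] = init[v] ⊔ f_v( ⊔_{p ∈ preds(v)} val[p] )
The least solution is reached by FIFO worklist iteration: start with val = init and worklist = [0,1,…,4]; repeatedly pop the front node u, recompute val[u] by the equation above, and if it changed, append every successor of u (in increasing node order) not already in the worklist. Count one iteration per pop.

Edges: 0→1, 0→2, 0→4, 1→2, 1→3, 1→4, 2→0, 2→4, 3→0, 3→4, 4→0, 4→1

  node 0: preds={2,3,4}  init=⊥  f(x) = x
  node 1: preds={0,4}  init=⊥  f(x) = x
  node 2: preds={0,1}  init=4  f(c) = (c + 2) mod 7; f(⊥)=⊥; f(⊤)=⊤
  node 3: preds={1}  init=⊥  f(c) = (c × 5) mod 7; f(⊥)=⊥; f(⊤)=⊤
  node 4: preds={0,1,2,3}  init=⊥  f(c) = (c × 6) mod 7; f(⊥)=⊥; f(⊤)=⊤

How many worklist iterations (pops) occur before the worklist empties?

Trace (12 dequeues):
  [1] u=0 | in 4 | out 4 | prev ⊥ | push {}
  [2] u=1 | in 4 | out 4 | prev ⊥ | push {}
  [3] u=2 | in 4 | out ⊤ | prev 4 | push {0}
  [4] u=3 | in 4 | out 6 | prev ⊥ | push {}
  [5] u=4 | in ⊤ | out ⊤ | prev ⊥ | push {1}
  [6] u=0 | in ⊤ | out ⊤ | prev 4 | push {2,4}
  [7] u=1 | in ⊤ | out ⊤ | prev 4 | push {3}
  [8] u=2 | in ⊤ | out ⊤ | ==
  [9] u=4 | in ⊤ | out ⊤ | ==
  [10] u=3 | in ⊤ | out ⊤ | prev 6 | push {0,4}
  [11] u=0 | in ⊤ | out ⊤ | ==
  [12] u=4 | in ⊤ | out ⊤ | ==

Converged values:
  [0] ⊤
  [1] ⊤
  [2] ⊤
  [3] ⊤
  [4] ⊤

12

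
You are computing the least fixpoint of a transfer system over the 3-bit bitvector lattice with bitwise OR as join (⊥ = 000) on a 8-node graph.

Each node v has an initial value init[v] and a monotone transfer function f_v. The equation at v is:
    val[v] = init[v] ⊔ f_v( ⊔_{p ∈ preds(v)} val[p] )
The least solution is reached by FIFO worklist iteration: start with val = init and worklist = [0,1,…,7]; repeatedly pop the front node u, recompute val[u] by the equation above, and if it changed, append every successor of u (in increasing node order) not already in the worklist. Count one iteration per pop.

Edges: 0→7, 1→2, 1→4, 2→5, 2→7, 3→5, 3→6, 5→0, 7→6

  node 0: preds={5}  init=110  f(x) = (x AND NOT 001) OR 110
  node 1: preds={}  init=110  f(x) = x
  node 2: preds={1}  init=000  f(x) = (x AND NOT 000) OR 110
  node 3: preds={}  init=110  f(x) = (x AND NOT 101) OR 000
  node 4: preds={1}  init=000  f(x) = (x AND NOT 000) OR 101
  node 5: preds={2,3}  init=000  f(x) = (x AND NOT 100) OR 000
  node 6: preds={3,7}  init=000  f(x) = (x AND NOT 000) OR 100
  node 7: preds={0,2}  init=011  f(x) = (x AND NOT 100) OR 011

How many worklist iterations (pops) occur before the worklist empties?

9

Trace (9 dequeues):
  [1] u=0 | in 000 | out 110 | ==
  [2] u=1 | in 000 | out 110 | ==
  [3] u=2 | in 110 | out 110 | prev 000 | push {}
  [4] u=3 | in 000 | out 110 | ==
  [5] u=4 | in 110 | out 111 | prev 000 | push {}
  [6] u=5 | in 110 | out 010 | prev 000 | push {0}
  [7] u=6 | in 111 | out 111 | prev 000 | push {}
  [8] u=7 | in 110 | out 011 | ==
  [9] u=0 | in 010 | out 110 | ==

Converged values:
  [0] 110
  [1] 110
  [2] 110
  [3] 110
  [4] 111
  [5] 010
  [6] 111
  [7] 011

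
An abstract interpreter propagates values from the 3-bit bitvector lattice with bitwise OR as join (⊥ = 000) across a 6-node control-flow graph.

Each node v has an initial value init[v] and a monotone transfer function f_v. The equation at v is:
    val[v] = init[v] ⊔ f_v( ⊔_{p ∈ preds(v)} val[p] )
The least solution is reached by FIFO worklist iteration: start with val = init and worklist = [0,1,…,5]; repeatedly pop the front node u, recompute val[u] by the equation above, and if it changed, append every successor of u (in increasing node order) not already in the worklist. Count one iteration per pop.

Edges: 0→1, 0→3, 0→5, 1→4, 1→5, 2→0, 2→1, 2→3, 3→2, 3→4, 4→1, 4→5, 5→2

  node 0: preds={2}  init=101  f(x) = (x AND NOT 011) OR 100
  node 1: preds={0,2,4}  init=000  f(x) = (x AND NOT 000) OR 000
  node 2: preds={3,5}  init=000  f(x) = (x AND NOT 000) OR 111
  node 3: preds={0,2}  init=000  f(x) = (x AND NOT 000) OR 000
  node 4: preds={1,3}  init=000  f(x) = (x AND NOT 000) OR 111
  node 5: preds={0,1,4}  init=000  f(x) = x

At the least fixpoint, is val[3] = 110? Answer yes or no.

Trace (11 dequeues):
  [1] u=0 | in 000 | out 101 | ==
  [2] u=1 | in 101 | out 101 | prev 000 | push {}
  [3] u=2 | in 000 | out 111 | prev 000 | push {0,1}
  [4] u=3 | in 111 | out 111 | prev 000 | push {2}
  [5] u=4 | in 111 | out 111 | prev 000 | push {}
  [6] u=5 | in 111 | out 111 | prev 000 | push {}
  [7] u=0 | in 111 | out 101 | ==
  [8] u=1 | in 111 | out 111 | prev 101 | push {4,5}
  [9] u=2 | in 111 | out 111 | ==
  [10] u=4 | in 111 | out 111 | ==
  [11] u=5 | in 111 | out 111 | ==

Converged values:
  [0] 101
  [1] 111
  [2] 111
  [3] 111
  [4] 111
  [5] 111

no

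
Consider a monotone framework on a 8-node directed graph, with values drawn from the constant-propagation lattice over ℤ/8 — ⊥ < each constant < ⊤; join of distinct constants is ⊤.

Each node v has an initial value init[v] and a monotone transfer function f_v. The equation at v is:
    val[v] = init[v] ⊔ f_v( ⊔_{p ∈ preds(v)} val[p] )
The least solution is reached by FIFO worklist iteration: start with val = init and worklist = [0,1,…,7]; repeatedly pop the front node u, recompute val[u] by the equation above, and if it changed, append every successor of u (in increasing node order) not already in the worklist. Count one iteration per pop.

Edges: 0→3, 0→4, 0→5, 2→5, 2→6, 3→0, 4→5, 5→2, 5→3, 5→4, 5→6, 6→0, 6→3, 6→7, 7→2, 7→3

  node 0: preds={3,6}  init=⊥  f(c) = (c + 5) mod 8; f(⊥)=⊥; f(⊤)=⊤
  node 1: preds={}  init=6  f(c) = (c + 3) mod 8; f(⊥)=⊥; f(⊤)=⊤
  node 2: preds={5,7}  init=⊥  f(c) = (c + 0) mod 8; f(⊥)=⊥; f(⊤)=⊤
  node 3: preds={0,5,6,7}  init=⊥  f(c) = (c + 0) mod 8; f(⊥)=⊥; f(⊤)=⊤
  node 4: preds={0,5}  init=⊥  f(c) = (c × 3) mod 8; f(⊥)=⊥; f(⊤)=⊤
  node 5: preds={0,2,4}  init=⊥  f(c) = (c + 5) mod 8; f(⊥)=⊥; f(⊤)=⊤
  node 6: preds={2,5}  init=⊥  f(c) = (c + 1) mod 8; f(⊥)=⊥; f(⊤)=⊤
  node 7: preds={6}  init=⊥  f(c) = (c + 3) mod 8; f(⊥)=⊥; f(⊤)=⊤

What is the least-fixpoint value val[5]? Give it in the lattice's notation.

Iteration log — 8 steps:
  step 1. node 0  ⊔preds=⊥  new=⊥  stable
  step 2. node 1  ⊔preds=⊥  new=6  stable
  step 3. node 2  ⊔preds=⊥  new=⊥  stable
  step 4. node 3  ⊔preds=⊥  new=⊥  stable
  step 5. node 4  ⊔preds=⊥  new=⊥  stable
  step 6. node 5  ⊔preds=⊥  new=⊥  stable
  step 7. node 6  ⊔preds=⊥  new=⊥  stable
  step 8. node 7  ⊔preds=⊥  new=⊥  stable

Least fixpoint reached:
  node 0: ⊥
  node 1: 6
  node 2: ⊥
  node 3: ⊥
  node 4: ⊥
  node 5: ⊥
  node 6: ⊥
  node 7: ⊥

⊥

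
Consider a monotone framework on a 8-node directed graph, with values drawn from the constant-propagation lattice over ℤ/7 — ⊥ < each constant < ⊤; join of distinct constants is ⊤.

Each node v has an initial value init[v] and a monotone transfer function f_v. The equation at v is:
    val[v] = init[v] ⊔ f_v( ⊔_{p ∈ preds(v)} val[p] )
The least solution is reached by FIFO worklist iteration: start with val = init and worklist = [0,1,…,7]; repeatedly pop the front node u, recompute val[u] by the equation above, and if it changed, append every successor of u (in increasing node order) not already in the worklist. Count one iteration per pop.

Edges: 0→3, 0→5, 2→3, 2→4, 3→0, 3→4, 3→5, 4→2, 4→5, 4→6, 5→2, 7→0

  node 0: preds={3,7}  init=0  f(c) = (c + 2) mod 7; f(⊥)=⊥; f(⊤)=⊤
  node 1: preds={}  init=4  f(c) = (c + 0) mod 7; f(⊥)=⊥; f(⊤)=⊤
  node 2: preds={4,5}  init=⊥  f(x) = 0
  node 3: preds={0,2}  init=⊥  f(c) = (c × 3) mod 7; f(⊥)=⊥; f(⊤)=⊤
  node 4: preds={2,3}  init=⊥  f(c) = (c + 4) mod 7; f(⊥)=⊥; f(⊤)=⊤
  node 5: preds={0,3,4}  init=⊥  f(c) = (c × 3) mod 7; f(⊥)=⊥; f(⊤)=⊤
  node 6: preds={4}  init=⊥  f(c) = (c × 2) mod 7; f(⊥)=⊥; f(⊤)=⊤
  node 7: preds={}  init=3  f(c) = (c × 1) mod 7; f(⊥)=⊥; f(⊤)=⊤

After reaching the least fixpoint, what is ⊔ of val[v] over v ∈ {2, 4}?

Trace (10 dequeues):
  [1] u=0 | in 3 | out ⊤ | prev 0 | push {}
  [2] u=1 | in ⊥ | out 4 | ==
  [3] u=2 | in ⊥ | out 0 | prev ⊥ | push {}
  [4] u=3 | in ⊤ | out ⊤ | prev ⊥ | push {0}
  [5] u=4 | in ⊤ | out ⊤ | prev ⊥ | push {2}
  [6] u=5 | in ⊤ | out ⊤ | prev ⊥ | push {}
  [7] u=6 | in ⊤ | out ⊤ | prev ⊥ | push {}
  [8] u=7 | in ⊥ | out 3 | ==
  [9] u=0 | in ⊤ | out ⊤ | ==
  [10] u=2 | in ⊤ | out 0 | ==

Converged values:
  [0] ⊤
  [1] 4
  [2] 0
  [3] ⊤
  [4] ⊤
  [5] ⊤
  [6] ⊤
  [7] 3

⊤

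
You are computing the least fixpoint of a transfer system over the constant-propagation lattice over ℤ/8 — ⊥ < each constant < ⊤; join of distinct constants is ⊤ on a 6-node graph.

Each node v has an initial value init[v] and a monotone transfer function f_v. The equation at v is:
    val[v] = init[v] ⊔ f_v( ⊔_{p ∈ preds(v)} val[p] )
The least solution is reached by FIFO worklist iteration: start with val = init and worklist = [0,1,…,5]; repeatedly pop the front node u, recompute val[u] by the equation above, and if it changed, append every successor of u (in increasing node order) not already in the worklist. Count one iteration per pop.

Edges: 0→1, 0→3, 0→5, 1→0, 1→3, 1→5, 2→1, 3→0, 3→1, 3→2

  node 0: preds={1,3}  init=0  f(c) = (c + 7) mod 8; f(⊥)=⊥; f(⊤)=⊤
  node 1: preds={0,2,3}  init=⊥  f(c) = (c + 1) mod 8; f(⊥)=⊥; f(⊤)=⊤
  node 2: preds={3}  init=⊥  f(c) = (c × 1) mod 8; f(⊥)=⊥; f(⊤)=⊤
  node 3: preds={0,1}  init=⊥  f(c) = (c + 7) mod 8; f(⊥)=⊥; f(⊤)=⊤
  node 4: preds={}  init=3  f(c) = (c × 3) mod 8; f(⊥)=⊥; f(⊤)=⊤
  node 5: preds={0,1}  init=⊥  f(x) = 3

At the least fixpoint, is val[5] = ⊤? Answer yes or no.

no

Trace (13 dequeues):
  [1] u=0 | in ⊥ | out 0 | ==
  [2] u=1 | in 0 | out 1 | prev ⊥ | push {0}
  [3] u=2 | in ⊥ | out ⊥ | ==
  [4] u=3 | in ⊤ | out ⊤ | prev ⊥ | push {1,2}
  [5] u=4 | in ⊥ | out 3 | ==
  [6] u=5 | in ⊤ | out 3 | prev ⊥ | push {}
  [7] u=0 | in ⊤ | out ⊤ | prev 0 | push {3,5}
  [8] u=1 | in ⊤ | out ⊤ | prev 1 | push {0}
  [9] u=2 | in ⊤ | out ⊤ | prev ⊥ | push {1}
  [10] u=3 | in ⊤ | out ⊤ | ==
  [11] u=5 | in ⊤ | out 3 | ==
  [12] u=0 | in ⊤ | out ⊤ | ==
  [13] u=1 | in ⊤ | out ⊤ | ==

Converged values:
  [0] ⊤
  [1] ⊤
  [2] ⊤
  [3] ⊤
  [4] 3
  [5] 3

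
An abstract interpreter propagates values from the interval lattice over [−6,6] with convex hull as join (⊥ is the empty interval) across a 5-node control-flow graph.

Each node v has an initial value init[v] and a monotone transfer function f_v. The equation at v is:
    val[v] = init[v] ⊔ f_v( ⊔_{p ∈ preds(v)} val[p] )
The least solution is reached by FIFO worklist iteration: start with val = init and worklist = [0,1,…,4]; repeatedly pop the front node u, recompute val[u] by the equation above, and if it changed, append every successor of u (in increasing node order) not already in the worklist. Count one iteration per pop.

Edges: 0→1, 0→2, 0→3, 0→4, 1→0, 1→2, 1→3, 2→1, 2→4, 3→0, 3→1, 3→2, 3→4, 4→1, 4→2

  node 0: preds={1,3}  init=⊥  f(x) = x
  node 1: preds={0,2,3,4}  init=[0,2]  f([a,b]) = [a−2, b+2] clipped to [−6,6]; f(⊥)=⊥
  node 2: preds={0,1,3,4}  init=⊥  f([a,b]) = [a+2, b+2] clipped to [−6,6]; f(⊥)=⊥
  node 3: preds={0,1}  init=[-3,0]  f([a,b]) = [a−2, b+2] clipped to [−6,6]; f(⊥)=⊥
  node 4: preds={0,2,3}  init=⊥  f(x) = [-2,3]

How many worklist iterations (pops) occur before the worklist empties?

12

Trace (12 dequeues):
  [1] u=0 | in [-3,2] | out [-3,2] | prev ⊥ | push {}
  [2] u=1 | in [-3,2] | out [-5,4] | prev [0,2] | push {0}
  [3] u=2 | in [-5,4] | out [-3,6] | prev ⊥ | push {1}
  [4] u=3 | in [-5,4] | out [-6,6] | prev [-3,0] | push {2}
  [5] u=4 | in [-6,6] | out [-2,3] | prev ⊥ | push {}
  [6] u=0 | in [-6,6] | out [-6,6] | prev [-3,2] | push {3,4}
  [7] u=1 | in [-6,6] | out [-6,6] | prev [-5,4] | push {0}
  [8] u=2 | in [-6,6] | out [-4,6] | prev [-3,6] | push {1}
  [9] u=3 | in [-6,6] | out [-6,6] | ==
  [10] u=4 | in [-6,6] | out [-2,3] | ==
  [11] u=0 | in [-6,6] | out [-6,6] | ==
  [12] u=1 | in [-6,6] | out [-6,6] | ==

Converged values:
  [0] [-6,6]
  [1] [-6,6]
  [2] [-4,6]
  [3] [-6,6]
  [4] [-2,3]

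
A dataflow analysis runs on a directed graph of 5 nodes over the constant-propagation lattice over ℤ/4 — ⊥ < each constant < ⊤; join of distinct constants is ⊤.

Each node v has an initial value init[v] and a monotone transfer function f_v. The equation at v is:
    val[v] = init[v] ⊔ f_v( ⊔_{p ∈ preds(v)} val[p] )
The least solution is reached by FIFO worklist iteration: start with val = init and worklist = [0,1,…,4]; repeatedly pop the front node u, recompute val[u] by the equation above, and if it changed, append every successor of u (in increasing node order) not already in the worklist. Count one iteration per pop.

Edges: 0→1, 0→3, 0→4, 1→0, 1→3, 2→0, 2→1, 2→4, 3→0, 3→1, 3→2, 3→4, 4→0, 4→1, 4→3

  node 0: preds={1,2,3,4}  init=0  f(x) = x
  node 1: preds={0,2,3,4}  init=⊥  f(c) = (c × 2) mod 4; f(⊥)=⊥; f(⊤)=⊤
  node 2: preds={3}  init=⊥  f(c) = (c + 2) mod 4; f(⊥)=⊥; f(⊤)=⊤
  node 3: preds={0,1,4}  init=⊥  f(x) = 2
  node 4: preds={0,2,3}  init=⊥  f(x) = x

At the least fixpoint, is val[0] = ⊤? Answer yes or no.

yes

Worklist (12 pops):
  #1 pop 0: in=⊥ → 0 (no change)
  #2 pop 1: in=0 → 0 (was ⊥); enqueue [0]
  #3 pop 2: in=⊥ → ⊥ (no change)
  #4 pop 3: in=0 → 2 (was ⊥); enqueue [1,2]
  #5 pop 4: in=⊤ → ⊤ (was ⊥); enqueue [3]
  #6 pop 0: in=⊤ → ⊤ (was 0); enqueue [4]
  #7 pop 1: in=⊤ → ⊤ (was 0); enqueue [0]
  #8 pop 2: in=2 → 0 (was ⊥); enqueue [1]
  #9 pop 3: in=⊤ → 2 (no change)
  #10 pop 4: in=⊤ → ⊤ (no change)
  #11 pop 0: in=⊤ → ⊤ (no change)
  #12 pop 1: in=⊤ → ⊤ (no change)

Fixpoint:
  val[0] = ⊤
  val[1] = ⊤
  val[2] = 0
  val[3] = 2
  val[4] = ⊤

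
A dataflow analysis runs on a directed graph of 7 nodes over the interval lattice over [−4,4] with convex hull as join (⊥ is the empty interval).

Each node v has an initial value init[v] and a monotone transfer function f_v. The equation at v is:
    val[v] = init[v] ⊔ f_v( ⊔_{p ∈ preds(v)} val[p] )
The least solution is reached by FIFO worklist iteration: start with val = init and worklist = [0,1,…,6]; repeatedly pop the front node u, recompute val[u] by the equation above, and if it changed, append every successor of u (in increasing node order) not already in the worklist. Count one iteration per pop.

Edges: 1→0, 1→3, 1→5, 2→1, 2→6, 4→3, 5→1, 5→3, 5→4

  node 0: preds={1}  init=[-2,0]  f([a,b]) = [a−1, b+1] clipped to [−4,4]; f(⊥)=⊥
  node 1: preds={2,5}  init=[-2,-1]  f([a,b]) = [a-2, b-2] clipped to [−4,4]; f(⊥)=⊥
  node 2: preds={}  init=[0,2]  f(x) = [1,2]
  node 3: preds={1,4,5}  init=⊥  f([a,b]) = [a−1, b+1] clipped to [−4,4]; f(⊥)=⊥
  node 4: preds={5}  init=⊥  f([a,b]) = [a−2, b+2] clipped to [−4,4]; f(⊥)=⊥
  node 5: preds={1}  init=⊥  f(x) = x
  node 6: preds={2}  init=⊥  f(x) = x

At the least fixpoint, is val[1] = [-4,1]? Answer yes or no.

no

Trace (16 dequeues):
  [1] u=0 | in [-2,-1] | out [-3,0] | prev [-2,0] | push {}
  [2] u=1 | in [0,2] | out [-2,0] | prev [-2,-1] | push {0}
  [3] u=2 | in ⊥ | out [0,2] | ==
  [4] u=3 | in [-2,0] | out [-3,1] | prev ⊥ | push {}
  [5] u=4 | in ⊥ | out ⊥ | ==
  [6] u=5 | in [-2,0] | out [-2,0] | prev ⊥ | push {1,3,4}
  [7] u=6 | in [0,2] | out [0,2] | prev ⊥ | push {}
  [8] u=0 | in [-2,0] | out [-3,1] | prev [-3,0] | push {}
  [9] u=1 | in [-2,2] | out [-4,0] | prev [-2,0] | push {0,5}
  [10] u=3 | in [-4,0] | out [-4,1] | prev [-3,1] | push {}
  [11] u=4 | in [-2,0] | out [-4,2] | prev ⊥ | push {3}
  [12] u=0 | in [-4,0] | out [-4,1] | prev [-3,1] | push {}
  [13] u=5 | in [-4,0] | out [-4,0] | prev [-2,0] | push {1,4}
  [14] u=3 | in [-4,2] | out [-4,3] | prev [-4,1] | push {}
  [15] u=1 | in [-4,2] | out [-4,0] | ==
  [16] u=4 | in [-4,0] | out [-4,2] | ==

Converged values:
  [0] [-4,1]
  [1] [-4,0]
  [2] [0,2]
  [3] [-4,3]
  [4] [-4,2]
  [5] [-4,0]
  [6] [0,2]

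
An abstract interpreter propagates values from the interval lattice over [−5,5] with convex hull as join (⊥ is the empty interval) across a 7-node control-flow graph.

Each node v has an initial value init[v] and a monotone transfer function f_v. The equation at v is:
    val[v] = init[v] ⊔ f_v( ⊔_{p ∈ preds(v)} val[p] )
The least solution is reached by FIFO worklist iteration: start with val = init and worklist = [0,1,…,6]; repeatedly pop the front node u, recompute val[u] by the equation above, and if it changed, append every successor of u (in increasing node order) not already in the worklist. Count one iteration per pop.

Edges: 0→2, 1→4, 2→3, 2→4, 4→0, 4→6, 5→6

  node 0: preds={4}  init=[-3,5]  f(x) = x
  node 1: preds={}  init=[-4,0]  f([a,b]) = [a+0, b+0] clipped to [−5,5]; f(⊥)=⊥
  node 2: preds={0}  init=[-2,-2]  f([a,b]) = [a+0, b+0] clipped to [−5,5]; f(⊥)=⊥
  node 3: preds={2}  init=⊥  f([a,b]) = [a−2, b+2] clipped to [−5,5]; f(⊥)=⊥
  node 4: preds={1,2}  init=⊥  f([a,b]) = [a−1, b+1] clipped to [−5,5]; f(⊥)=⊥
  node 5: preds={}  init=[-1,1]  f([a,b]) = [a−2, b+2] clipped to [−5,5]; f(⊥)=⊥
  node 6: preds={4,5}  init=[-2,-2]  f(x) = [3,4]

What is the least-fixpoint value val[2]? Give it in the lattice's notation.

Trace (11 dequeues):
  [1] u=0 | in ⊥ | out [-3,5] | ==
  [2] u=1 | in ⊥ | out [-4,0] | ==
  [3] u=2 | in [-3,5] | out [-3,5] | prev [-2,-2] | push {}
  [4] u=3 | in [-3,5] | out [-5,5] | prev ⊥ | push {}
  [5] u=4 | in [-4,5] | out [-5,5] | prev ⊥ | push {0}
  [6] u=5 | in ⊥ | out [-1,1] | ==
  [7] u=6 | in [-5,5] | out [-2,4] | prev [-2,-2] | push {}
  [8] u=0 | in [-5,5] | out [-5,5] | prev [-3,5] | push {2}
  [9] u=2 | in [-5,5] | out [-5,5] | prev [-3,5] | push {3,4}
  [10] u=3 | in [-5,5] | out [-5,5] | ==
  [11] u=4 | in [-5,5] | out [-5,5] | ==

Converged values:
  [0] [-5,5]
  [1] [-4,0]
  [2] [-5,5]
  [3] [-5,5]
  [4] [-5,5]
  [5] [-1,1]
  [6] [-2,4]

[-5,5]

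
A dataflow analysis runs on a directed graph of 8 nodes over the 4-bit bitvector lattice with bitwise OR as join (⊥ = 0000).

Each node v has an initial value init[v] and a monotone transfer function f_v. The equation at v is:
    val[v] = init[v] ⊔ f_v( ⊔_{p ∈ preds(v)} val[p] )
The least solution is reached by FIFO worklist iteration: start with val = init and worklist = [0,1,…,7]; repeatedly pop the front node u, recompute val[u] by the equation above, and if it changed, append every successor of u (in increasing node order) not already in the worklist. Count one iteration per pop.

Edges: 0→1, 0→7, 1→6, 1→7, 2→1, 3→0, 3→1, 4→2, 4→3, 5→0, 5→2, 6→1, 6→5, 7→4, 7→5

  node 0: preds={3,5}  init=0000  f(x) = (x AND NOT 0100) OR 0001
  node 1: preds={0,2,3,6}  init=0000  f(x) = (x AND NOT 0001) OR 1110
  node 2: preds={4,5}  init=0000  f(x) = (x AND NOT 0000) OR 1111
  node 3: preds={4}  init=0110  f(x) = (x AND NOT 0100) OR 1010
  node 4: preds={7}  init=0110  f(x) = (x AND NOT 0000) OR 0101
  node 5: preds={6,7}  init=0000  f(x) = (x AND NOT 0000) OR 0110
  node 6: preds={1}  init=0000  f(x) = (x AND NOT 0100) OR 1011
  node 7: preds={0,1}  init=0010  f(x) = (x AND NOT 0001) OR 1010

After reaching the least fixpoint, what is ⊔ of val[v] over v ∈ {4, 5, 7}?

Iteration log — 19 steps:
  step 1. node 0  ⊔preds=0110  new=0011  old=0000  +wl: 
  step 2. node 1  ⊔preds=0111  new=1110  old=0000  +wl: 
  step 3. node 2  ⊔preds=0110  new=1111  old=0000  +wl: 1
  step 4. node 3  ⊔preds=0110  new=1110  old=0110  +wl: 0
  step 5. node 4  ⊔preds=0010  new=0111  old=0110  +wl: 2,3
  step 6. node 5  ⊔preds=0010  new=0110  old=0000  +wl: 
  step 7. node 6  ⊔preds=1110  new=1011  old=0000  +wl: 5
  step 8. node 7  ⊔preds=1111  new=1110  old=0010  +wl: 4
  step 9. node 1  ⊔preds=1111  new=1110  stable
  step 10. node 0  ⊔preds=1110  new=1011  old=0011  +wl: 1,7
  step 11. node 2  ⊔preds=0111  new=1111  stable
  step 12. node 3  ⊔preds=0111  new=1111  old=1110  +wl: 0
  step 13. node 5  ⊔preds=1111  new=1111  old=0110  +wl: 2
  step 14. node 4  ⊔preds=1110  new=1111  old=0111  +wl: 3
  step 15. node 1  ⊔preds=1111  new=1110  stable
  step 16. node 7  ⊔preds=1111  new=1110  stable
  step 17. node 0  ⊔preds=1111  new=1011  stable
  step 18. node 2  ⊔preds=1111  new=1111  stable
  step 19. node 3  ⊔preds=1111  new=1111  stable

Least fixpoint reached:
  node 0: 1011
  node 1: 1110
  node 2: 1111
  node 3: 1111
  node 4: 1111
  node 5: 1111
  node 6: 1011
  node 7: 1110

1111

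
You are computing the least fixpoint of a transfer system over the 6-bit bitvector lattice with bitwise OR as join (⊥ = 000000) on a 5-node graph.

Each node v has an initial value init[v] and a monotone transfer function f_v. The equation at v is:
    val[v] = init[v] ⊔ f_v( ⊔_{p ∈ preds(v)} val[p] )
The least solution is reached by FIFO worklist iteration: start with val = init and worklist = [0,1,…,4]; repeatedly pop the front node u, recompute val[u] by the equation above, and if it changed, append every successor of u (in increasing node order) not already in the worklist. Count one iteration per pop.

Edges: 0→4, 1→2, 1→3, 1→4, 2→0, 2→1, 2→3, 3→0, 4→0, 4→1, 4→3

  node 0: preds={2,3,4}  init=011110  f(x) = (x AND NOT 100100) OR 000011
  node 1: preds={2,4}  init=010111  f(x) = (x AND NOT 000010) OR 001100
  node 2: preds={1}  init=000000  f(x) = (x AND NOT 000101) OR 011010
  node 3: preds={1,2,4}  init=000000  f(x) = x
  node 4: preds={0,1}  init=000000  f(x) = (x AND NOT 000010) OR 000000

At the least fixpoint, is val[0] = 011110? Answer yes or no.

Trace (8 dequeues):
  [1] u=0 | in 000000 | out 011111 | prev 011110 | push {}
  [2] u=1 | in 000000 | out 011111 | prev 010111 | push {}
  [3] u=2 | in 011111 | out 011010 | prev 000000 | push {0,1}
  [4] u=3 | in 011111 | out 011111 | prev 000000 | push {}
  [5] u=4 | in 011111 | out 011101 | prev 000000 | push {3}
  [6] u=0 | in 011111 | out 011111 | ==
  [7] u=1 | in 011111 | out 011111 | ==
  [8] u=3 | in 011111 | out 011111 | ==

Converged values:
  [0] 011111
  [1] 011111
  [2] 011010
  [3] 011111
  [4] 011101

no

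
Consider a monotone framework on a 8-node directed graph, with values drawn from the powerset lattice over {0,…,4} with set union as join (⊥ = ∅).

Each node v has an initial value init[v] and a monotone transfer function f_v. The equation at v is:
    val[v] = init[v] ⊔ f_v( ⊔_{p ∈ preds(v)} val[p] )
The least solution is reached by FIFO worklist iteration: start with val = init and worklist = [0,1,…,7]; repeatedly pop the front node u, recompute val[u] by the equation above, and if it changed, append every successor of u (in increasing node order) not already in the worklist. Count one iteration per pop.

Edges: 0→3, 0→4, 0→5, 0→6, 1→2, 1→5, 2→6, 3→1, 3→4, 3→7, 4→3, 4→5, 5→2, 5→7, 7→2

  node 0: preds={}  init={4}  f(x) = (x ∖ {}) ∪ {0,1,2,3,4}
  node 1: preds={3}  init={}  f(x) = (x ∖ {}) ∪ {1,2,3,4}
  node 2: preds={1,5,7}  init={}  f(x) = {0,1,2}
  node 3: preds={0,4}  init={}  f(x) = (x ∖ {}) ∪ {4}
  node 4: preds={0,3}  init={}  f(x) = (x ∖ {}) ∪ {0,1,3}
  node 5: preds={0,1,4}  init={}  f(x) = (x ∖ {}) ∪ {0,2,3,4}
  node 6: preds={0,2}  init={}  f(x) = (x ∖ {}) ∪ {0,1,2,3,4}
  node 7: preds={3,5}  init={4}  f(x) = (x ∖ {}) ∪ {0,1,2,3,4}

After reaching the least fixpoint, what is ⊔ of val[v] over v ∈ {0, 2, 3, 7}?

Iteration log — 12 steps:
  step 1. node 0  ⊔preds={}  new={0,1,2,3,4}  old={4}  +wl: 
  step 2. node 1  ⊔preds={}  new={1,2,3,4}  old={}  +wl: 
  step 3. node 2  ⊔preds={1,2,3,4}  new={0,1,2}  old={}  +wl: 
  step 4. node 3  ⊔preds={0,1,2,3,4}  new={0,1,2,3,4}  old={}  +wl: 1
  step 5. node 4  ⊔preds={0,1,2,3,4}  new={0,1,2,3,4}  old={}  +wl: 3
  step 6. node 5  ⊔preds={0,1,2,3,4}  new={0,1,2,3,4}  old={}  +wl: 2
  step 7. node 6  ⊔preds={0,1,2,3,4}  new={0,1,2,3,4}  old={}  +wl: 
  step 8. node 7  ⊔preds={0,1,2,3,4}  new={0,1,2,3,4}  old={4}  +wl: 
  step 9. node 1  ⊔preds={0,1,2,3,4}  new={0,1,2,3,4}  old={1,2,3,4}  +wl: 5
  step 10. node 3  ⊔preds={0,1,2,3,4}  new={0,1,2,3,4}  stable
  step 11. node 2  ⊔preds={0,1,2,3,4}  new={0,1,2}  stable
  step 12. node 5  ⊔preds={0,1,2,3,4}  new={0,1,2,3,4}  stable

Least fixpoint reached:
  node 0: {0,1,2,3,4}
  node 1: {0,1,2,3,4}
  node 2: {0,1,2}
  node 3: {0,1,2,3,4}
  node 4: {0,1,2,3,4}
  node 5: {0,1,2,3,4}
  node 6: {0,1,2,3,4}
  node 7: {0,1,2,3,4}

{0,1,2,3,4}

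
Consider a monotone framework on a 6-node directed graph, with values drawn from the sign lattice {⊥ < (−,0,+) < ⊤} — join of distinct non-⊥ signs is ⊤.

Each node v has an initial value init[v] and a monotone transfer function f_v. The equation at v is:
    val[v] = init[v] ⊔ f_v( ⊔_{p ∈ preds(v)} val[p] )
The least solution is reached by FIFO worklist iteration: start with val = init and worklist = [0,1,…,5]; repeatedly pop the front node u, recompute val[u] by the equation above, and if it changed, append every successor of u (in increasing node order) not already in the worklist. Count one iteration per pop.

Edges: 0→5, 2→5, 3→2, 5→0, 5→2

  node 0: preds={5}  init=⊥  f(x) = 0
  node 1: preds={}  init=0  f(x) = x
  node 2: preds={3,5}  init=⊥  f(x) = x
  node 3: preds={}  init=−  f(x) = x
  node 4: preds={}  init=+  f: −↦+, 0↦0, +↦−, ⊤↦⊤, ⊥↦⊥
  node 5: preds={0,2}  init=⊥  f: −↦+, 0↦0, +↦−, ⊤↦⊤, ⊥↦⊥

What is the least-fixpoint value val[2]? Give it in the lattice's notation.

Iteration log — 9 steps:
  step 1. node 0  ⊔preds=⊥  new=0  old=⊥  +wl: 
  step 2. node 1  ⊔preds=⊥  new=0  stable
  step 3. node 2  ⊔preds=−  new=−  old=⊥  +wl: 
  step 4. node 3  ⊔preds=⊥  new=−  stable
  step 5. node 4  ⊔preds=⊥  new=+  stable
  step 6. node 5  ⊔preds=⊤  new=⊤  old=⊥  +wl: 0,2
  step 7. node 0  ⊔preds=⊤  new=0  stable
  step 8. node 2  ⊔preds=⊤  new=⊤  old=−  +wl: 5
  step 9. node 5  ⊔preds=⊤  new=⊤  stable

Least fixpoint reached:
  node 0: 0
  node 1: 0
  node 2: ⊤
  node 3: −
  node 4: +
  node 5: ⊤

⊤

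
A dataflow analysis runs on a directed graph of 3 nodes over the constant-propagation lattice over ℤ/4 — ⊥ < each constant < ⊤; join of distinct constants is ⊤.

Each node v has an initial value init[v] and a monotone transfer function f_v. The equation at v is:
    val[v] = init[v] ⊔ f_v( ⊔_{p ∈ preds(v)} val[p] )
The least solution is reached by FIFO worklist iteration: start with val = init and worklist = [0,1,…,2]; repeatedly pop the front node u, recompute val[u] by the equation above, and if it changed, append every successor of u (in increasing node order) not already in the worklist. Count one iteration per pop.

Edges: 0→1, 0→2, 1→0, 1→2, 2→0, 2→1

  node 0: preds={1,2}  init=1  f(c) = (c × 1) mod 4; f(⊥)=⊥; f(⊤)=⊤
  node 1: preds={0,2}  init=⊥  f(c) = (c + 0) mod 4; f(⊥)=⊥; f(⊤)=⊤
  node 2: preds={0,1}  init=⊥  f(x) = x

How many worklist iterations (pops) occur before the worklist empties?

Trace (5 dequeues):
  [1] u=0 | in ⊥ | out 1 | ==
  [2] u=1 | in 1 | out 1 | prev ⊥ | push {0}
  [3] u=2 | in 1 | out 1 | prev ⊥ | push {1}
  [4] u=0 | in 1 | out 1 | ==
  [5] u=1 | in 1 | out 1 | ==

Converged values:
  [0] 1
  [1] 1
  [2] 1

5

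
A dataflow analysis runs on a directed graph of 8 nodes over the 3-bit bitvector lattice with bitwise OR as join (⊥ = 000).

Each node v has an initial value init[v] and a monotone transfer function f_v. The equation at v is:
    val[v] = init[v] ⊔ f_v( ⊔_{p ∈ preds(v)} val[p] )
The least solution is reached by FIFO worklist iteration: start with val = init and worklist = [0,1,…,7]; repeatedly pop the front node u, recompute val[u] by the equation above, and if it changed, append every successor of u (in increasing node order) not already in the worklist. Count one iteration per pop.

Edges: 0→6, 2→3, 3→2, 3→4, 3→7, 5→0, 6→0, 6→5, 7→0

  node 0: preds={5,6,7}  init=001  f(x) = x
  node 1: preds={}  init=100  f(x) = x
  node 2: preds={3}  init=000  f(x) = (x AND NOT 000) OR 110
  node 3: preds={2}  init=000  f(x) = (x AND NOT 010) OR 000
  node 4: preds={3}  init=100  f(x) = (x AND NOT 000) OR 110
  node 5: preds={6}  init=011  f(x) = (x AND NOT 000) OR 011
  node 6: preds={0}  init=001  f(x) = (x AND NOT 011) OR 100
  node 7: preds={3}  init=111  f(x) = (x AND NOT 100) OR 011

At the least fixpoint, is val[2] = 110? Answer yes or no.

yes

Worklist (12 pops):
  #1 pop 0: in=111 → 111 (was 001); enqueue []
  #2 pop 1: in=000 → 100 (no change)
  #3 pop 2: in=000 → 110 (was 000); enqueue []
  #4 pop 3: in=110 → 100 (was 000); enqueue [2]
  #5 pop 4: in=100 → 110 (was 100); enqueue []
  #6 pop 5: in=001 → 011 (no change)
  #7 pop 6: in=111 → 101 (was 001); enqueue [0,5]
  #8 pop 7: in=100 → 111 (no change)
  #9 pop 2: in=100 → 110 (no change)
  #10 pop 0: in=111 → 111 (no change)
  #11 pop 5: in=101 → 111 (was 011); enqueue [0]
  #12 pop 0: in=111 → 111 (no change)

Fixpoint:
  val[0] = 111
  val[1] = 100
  val[2] = 110
  val[3] = 100
  val[4] = 110
  val[5] = 111
  val[6] = 101
  val[7] = 111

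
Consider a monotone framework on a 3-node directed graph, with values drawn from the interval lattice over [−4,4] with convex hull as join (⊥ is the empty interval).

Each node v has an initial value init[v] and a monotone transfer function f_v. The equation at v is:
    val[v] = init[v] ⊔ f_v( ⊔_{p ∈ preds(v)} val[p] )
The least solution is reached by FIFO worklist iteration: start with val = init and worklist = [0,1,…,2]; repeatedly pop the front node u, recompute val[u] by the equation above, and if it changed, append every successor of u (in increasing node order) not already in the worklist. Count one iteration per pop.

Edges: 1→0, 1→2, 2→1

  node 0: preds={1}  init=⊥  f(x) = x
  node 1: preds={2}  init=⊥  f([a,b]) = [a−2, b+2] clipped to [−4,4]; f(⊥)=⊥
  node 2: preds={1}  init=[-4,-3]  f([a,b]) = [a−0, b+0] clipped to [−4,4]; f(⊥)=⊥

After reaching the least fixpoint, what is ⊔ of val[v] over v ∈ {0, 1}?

[-4,4]

Trace (14 dequeues):
  [1] u=0 | in ⊥ | out ⊥ | ==
  [2] u=1 | in [-4,-3] | out [-4,-1] | prev ⊥ | push {0}
  [3] u=2 | in [-4,-1] | out [-4,-1] | prev [-4,-3] | push {1}
  [4] u=0 | in [-4,-1] | out [-4,-1] | prev ⊥ | push {}
  [5] u=1 | in [-4,-1] | out [-4,1] | prev [-4,-1] | push {0,2}
  [6] u=0 | in [-4,1] | out [-4,1] | prev [-4,-1] | push {}
  [7] u=2 | in [-4,1] | out [-4,1] | prev [-4,-1] | push {1}
  [8] u=1 | in [-4,1] | out [-4,3] | prev [-4,1] | push {0,2}
  [9] u=0 | in [-4,3] | out [-4,3] | prev [-4,1] | push {}
  [10] u=2 | in [-4,3] | out [-4,3] | prev [-4,1] | push {1}
  [11] u=1 | in [-4,3] | out [-4,4] | prev [-4,3] | push {0,2}
  [12] u=0 | in [-4,4] | out [-4,4] | prev [-4,3] | push {}
  [13] u=2 | in [-4,4] | out [-4,4] | prev [-4,3] | push {1}
  [14] u=1 | in [-4,4] | out [-4,4] | ==

Converged values:
  [0] [-4,4]
  [1] [-4,4]
  [2] [-4,4]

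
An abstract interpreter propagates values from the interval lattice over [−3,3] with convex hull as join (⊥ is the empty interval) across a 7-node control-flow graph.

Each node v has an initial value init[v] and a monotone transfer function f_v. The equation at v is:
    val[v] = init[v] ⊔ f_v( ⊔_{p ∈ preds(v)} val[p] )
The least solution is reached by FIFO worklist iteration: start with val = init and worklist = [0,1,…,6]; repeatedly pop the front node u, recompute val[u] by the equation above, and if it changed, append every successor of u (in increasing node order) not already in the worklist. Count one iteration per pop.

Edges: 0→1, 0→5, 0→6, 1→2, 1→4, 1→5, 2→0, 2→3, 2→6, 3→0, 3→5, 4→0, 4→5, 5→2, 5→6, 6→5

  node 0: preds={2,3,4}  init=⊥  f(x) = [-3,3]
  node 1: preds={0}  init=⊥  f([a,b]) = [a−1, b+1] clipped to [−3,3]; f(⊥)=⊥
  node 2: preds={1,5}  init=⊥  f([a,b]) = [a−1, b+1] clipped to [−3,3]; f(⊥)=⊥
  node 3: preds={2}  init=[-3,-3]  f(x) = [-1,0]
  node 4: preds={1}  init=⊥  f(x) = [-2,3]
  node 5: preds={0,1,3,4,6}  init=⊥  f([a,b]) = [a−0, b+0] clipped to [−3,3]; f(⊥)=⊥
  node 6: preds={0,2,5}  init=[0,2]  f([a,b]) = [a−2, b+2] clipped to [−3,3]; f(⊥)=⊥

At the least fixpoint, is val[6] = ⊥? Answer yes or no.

no

Iteration log — 10 steps:
  step 1. node 0  ⊔preds=[-3,-3]  new=[-3,3]  old=⊥  +wl: 
  step 2. node 1  ⊔preds=[-3,3]  new=[-3,3]  old=⊥  +wl: 
  step 3. node 2  ⊔preds=[-3,3]  new=[-3,3]  old=⊥  +wl: 0
  step 4. node 3  ⊔preds=[-3,3]  new=[-3,0]  old=[-3,-3]  +wl: 
  step 5. node 4  ⊔preds=[-3,3]  new=[-2,3]  old=⊥  +wl: 
  step 6. node 5  ⊔preds=[-3,3]  new=[-3,3]  old=⊥  +wl: 2
  step 7. node 6  ⊔preds=[-3,3]  new=[-3,3]  old=[0,2]  +wl: 5
  step 8. node 0  ⊔preds=[-3,3]  new=[-3,3]  stable
  step 9. node 2  ⊔preds=[-3,3]  new=[-3,3]  stable
  step 10. node 5  ⊔preds=[-3,3]  new=[-3,3]  stable

Least fixpoint reached:
  node 0: [-3,3]
  node 1: [-3,3]
  node 2: [-3,3]
  node 3: [-3,0]
  node 4: [-2,3]
  node 5: [-3,3]
  node 6: [-3,3]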